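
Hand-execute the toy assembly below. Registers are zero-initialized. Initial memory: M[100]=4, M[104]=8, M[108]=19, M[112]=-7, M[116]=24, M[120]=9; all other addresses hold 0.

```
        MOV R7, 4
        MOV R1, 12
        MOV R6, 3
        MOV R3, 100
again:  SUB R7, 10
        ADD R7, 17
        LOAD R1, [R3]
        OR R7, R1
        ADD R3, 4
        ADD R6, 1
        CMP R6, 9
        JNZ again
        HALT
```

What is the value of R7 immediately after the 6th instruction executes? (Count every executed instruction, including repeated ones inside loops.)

11

after MOV R7, 4: R7=4
after MOV R1, 12: R1=12
after MOV R6, 3: R6=3
after MOV R3, 100: R3=100
after SUB R7, 10: R7=4-10=-6
after ADD R7, 17: R7=(-6)+17=11
After step 6: R7 = 11.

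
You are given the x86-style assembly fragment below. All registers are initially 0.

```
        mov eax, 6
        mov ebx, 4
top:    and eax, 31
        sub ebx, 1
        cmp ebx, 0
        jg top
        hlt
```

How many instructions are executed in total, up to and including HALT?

19

mov eax, 6 → eax=6
mov ebx, 4 → ebx=4
and eax, 31 → eax=6&31=6
sub ebx, 1 → ebx=4-1=3
cmp ebx, 0  (cmp 3,0)
jg top: taken
and eax, 31 → eax=6&31=6
sub ebx, 1 → ebx=3-1=2
cmp ebx, 0  (cmp 2,0)
jg top: taken
and eax, 31 → eax=6&31=6
sub ebx, 1 → ebx=2-1=1
cmp ebx, 0  (cmp 1,0)
jg top: taken
and eax, 31 → eax=6&31=6
sub ebx, 1 → ebx=1-1=0
cmp ebx, 0  (cmp 0,0)
jg top: not taken
halt.
Total executed instructions: 19.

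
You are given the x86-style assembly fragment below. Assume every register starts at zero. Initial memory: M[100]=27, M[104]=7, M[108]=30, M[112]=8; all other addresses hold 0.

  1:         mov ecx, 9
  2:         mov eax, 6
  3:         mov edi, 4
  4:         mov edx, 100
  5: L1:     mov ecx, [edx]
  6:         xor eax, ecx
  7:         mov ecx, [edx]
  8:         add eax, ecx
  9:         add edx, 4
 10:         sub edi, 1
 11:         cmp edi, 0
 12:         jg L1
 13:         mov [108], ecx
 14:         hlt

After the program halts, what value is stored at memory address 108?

after mov ecx, 9: ecx=9
after mov eax, 6: eax=6
after mov edi, 4: edi=4
after mov edx, 100: edx=100
after mov ecx, [edx]: ecx=M[100]=27
after xor eax, ecx: eax=6^27=29
after mov ecx, [edx]: ecx=M[100]=27
after add eax, ecx: eax=29+27=56
after add edx, 4: edx=100+4=104
after sub edi, 1: edi=4-1=3
cmp edi, 0  (cmp 3,0)
jg L1: taken
after mov ecx, [edx]: ecx=M[104]=7
after xor eax, ecx: eax=56^7=63
after mov ecx, [edx]: ecx=M[104]=7
after add eax, ecx: eax=63+7=70
after add edx, 4: edx=104+4=108
after sub edi, 1: edi=3-1=2
cmp edi, 0  (cmp 2,0)
jg L1: taken
after mov ecx, [edx]: ecx=M[108]=30
after xor eax, ecx: eax=70^30=88
after mov ecx, [edx]: ecx=M[108]=30
after add eax, ecx: eax=88+30=118
after add edx, 4: edx=108+4=112
after sub edi, 1: edi=2-1=1
cmp edi, 0  (cmp 1,0)
jg L1: taken
after mov ecx, [edx]: ecx=M[112]=8
after xor eax, ecx: eax=118^8=126
after mov ecx, [edx]: ecx=M[112]=8
after add eax, ecx: eax=126+8=134
after add edx, 4: edx=112+4=116
after sub edi, 1: edi=1-1=0
cmp edi, 0  (cmp 0,0)
jg L1: not taken
mov [108], ecx → M[108]=8
halt.

8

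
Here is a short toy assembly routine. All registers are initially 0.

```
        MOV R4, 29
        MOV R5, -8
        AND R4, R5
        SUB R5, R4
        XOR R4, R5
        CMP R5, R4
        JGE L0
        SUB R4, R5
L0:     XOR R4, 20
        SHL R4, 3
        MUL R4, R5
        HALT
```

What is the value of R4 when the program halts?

MOV R4, 29 → R4=29
MOV R5, -8 → R5=-8
AND R4, R5 → R4=29&(-8)=24
SUB R5, R4 → R5=(-8)-24=-32
XOR R4, R5 → R4=24^(-32)=-8
CMP R5, R4  (cmp -32,-8)
JGE L0: not taken
SUB R4, R5 → R4=(-8)-(-32)=24
XOR R4, 20 → R4=24^20=12
SHL R4, 3 → R4=12<<3=96
MUL R4, R5 → R4=96*(-32)=-3072
halt.

-3072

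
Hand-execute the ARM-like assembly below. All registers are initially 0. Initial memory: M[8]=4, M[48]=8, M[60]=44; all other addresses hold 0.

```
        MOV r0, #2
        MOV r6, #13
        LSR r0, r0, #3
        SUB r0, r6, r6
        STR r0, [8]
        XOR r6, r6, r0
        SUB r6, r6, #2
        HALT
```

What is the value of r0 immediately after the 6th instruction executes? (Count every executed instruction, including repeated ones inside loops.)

0

r0=2
r6=13
r0=2>>3=0
r0=13-13=0
STR r0, [8] → M[8]=0
r6=13^0=13
After step 6: r0 = 0.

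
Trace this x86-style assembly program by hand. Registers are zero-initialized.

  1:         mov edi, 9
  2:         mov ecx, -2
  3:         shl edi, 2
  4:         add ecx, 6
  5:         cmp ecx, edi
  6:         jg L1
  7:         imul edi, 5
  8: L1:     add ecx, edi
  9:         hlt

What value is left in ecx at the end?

184

mov edi, 9 → edi=9
mov ecx, -2 → ecx=-2
shl edi, 2 → edi=9<<2=36
add ecx, 6 → ecx=(-2)+6=4
cmp ecx, edi  (cmp 4,36)
jg L1: not taken
imul edi, 5 → edi=36*5=180
add ecx, edi → ecx=4+180=184
halt.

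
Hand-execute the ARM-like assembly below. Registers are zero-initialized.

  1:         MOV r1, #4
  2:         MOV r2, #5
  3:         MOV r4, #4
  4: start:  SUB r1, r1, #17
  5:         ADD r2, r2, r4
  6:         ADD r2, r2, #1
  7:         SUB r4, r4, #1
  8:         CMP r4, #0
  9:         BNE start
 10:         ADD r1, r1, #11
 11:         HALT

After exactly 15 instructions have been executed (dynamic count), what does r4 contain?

r1=4
r2=5
r4=4
r1=4-17=-13
r2=5+4=9
r2=9+1=10
r4=4-1=3
CMP r4, #0  (cmp 3,0)
BNE start: taken
r1=(-13)-17=-30
r2=10+3=13
r2=13+1=14
r4=3-1=2
CMP r4, #0  (cmp 2,0)
BNE start: taken
After step 15: r4 = 2.

2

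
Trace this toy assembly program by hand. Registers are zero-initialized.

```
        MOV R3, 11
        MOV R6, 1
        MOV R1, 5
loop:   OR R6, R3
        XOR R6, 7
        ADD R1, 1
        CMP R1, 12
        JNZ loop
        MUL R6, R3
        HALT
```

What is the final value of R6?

R3=11
R6=1
R1=5
R6=1|11=11
R6=11^7=12
R1=5+1=6
CMP R1, 12  (cmp 6,12)
JNZ loop: taken
R6=12|11=15
R6=15^7=8
R1=6+1=7
CMP R1, 12  (cmp 7,12)
JNZ loop: taken
R6=8|11=11
R6=11^7=12
R1=7+1=8
CMP R1, 12  (cmp 8,12)
JNZ loop: taken
R6=12|11=15
R6=15^7=8
R1=8+1=9
CMP R1, 12  (cmp 9,12)
JNZ loop: taken
R6=8|11=11
R6=11^7=12
R1=9+1=10
CMP R1, 12  (cmp 10,12)
JNZ loop: taken
R6=12|11=15
R6=15^7=8
R1=10+1=11
CMP R1, 12  (cmp 11,12)
JNZ loop: taken
R6=8|11=11
R6=11^7=12
R1=11+1=12
CMP R1, 12  (cmp 12,12)
JNZ loop: not taken
R6=12*11=132
halt.

132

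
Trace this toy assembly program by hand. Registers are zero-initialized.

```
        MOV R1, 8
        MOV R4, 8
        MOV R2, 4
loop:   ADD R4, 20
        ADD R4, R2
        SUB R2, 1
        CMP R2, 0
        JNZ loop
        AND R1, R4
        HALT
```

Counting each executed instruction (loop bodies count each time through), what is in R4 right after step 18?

R1=8
R4=8
R2=4
R4=8+20=28
R4=28+4=32
R2=4-1=3
CMP R2, 0  (cmp 3,0)
JNZ loop: taken
R4=32+20=52
R4=52+3=55
R2=3-1=2
CMP R2, 0  (cmp 2,0)
JNZ loop: taken
R4=55+20=75
R4=75+2=77
R2=2-1=1
CMP R2, 0  (cmp 1,0)
JNZ loop: taken
After step 18: R4 = 77.

77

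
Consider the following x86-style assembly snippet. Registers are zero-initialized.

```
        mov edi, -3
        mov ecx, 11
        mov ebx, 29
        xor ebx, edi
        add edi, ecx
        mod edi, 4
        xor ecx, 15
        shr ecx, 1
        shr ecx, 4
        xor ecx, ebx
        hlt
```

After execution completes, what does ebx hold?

edi=-3
ecx=11
ebx=29
ebx=29^(-3)=-32
edi=(-3)+11=8
edi=8%4=0
ecx=11^15=4
ecx=4>>1=2
ecx=2>>4=0
ecx=0^(-32)=-32
halt.

-32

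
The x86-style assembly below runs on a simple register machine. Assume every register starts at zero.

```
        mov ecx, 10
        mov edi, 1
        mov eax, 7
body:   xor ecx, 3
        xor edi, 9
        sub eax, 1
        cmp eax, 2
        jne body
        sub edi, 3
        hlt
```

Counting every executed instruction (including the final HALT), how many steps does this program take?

after mov ecx, 10: ecx=10
after mov edi, 1: edi=1
after mov eax, 7: eax=7
after xor ecx, 3: ecx=10^3=9
after xor edi, 9: edi=1^9=8
after sub eax, 1: eax=7-1=6
cmp eax, 2  (cmp 6,2)
jne body: taken
after xor ecx, 3: ecx=9^3=10
after xor edi, 9: edi=8^9=1
after sub eax, 1: eax=6-1=5
cmp eax, 2  (cmp 5,2)
jne body: taken
after xor ecx, 3: ecx=10^3=9
after xor edi, 9: edi=1^9=8
after sub eax, 1: eax=5-1=4
cmp eax, 2  (cmp 4,2)
jne body: taken
after xor ecx, 3: ecx=9^3=10
after xor edi, 9: edi=8^9=1
after sub eax, 1: eax=4-1=3
cmp eax, 2  (cmp 3,2)
jne body: taken
after xor ecx, 3: ecx=10^3=9
after xor edi, 9: edi=1^9=8
after sub eax, 1: eax=3-1=2
cmp eax, 2  (cmp 2,2)
jne body: not taken
after sub edi, 3: edi=8-3=5
halt.
Total executed instructions: 30.

30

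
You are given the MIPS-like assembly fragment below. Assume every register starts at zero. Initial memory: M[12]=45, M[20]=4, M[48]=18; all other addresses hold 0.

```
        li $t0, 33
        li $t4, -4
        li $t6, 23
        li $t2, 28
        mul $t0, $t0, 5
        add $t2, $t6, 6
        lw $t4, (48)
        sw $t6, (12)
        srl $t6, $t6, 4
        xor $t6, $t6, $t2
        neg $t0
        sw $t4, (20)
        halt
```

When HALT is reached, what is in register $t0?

-165

$t0=33
$t4=-4
$t6=23
$t2=28
$t0=33*5=165
$t2=23+6=29
$t4=M[48]=18
sw $t6, (12) → M[12]=23
$t6=23>>4=1
$t6=1^29=28
$t0=-(165)=-165
sw $t4, (20) → M[20]=18
halt.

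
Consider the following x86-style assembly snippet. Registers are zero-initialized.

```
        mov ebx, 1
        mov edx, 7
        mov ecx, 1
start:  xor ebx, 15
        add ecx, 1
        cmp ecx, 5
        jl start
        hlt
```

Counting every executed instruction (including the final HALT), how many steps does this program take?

ebx=1
edx=7
ecx=1
ebx=1^15=14
ecx=1+1=2
cmp ecx, 5  (cmp 2,5)
jl start: taken
ebx=14^15=1
ecx=2+1=3
cmp ecx, 5  (cmp 3,5)
jl start: taken
ebx=1^15=14
ecx=3+1=4
cmp ecx, 5  (cmp 4,5)
jl start: taken
ebx=14^15=1
ecx=4+1=5
cmp ecx, 5  (cmp 5,5)
jl start: not taken
halt.
Total executed instructions: 20.

20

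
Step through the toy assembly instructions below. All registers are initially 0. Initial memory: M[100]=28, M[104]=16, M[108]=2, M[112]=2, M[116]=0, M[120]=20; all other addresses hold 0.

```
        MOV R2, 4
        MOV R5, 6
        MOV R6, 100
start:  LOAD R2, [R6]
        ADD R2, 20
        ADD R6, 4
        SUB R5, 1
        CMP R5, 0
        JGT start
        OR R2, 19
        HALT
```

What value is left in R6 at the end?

124

R2=4
R5=6
R6=100
R2=M[100]=28
R2=28+20=48
R6=100+4=104
R5=6-1=5
CMP R5, 0  (cmp 5,0)
JGT start: taken
R2=M[104]=16
R2=16+20=36
R6=104+4=108
R5=5-1=4
CMP R5, 0  (cmp 4,0)
JGT start: taken
R2=M[108]=2
R2=2+20=22
R6=108+4=112
R5=4-1=3
CMP R5, 0  (cmp 3,0)
JGT start: taken
R2=M[112]=2
R2=2+20=22
R6=112+4=116
R5=3-1=2
CMP R5, 0  (cmp 2,0)
JGT start: taken
R2=M[116]=0
R2=0+20=20
R6=116+4=120
R5=2-1=1
CMP R5, 0  (cmp 1,0)
JGT start: taken
R2=M[120]=20
R2=20+20=40
R6=120+4=124
R5=1-1=0
CMP R5, 0  (cmp 0,0)
JGT start: not taken
R2=40|19=59
halt.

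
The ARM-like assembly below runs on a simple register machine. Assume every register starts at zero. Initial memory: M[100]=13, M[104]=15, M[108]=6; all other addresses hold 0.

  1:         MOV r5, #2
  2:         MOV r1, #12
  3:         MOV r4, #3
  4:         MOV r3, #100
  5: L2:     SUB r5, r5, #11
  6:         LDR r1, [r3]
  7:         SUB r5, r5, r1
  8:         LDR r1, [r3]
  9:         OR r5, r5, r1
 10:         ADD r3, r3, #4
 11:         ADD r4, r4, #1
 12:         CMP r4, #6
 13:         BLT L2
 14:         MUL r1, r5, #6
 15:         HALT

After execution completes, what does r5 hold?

-50

after MOV r5, #2: r5=2
after MOV r1, #12: r1=12
after MOV r4, #3: r4=3
after MOV r3, #100: r3=100
after SUB r5, r5, #11: r5=2-11=-9
after LDR r1, [r3]: r1=M[100]=13
after SUB r5, r5, r1: r5=(-9)-13=-22
after LDR r1, [r3]: r1=M[100]=13
after OR r5, r5, r1: r5=(-22)|13=-17
after ADD r3, r3, #4: r3=100+4=104
after ADD r4, r4, #1: r4=3+1=4
CMP r4, #6  (cmp 4,6)
BLT L2: taken
after SUB r5, r5, #11: r5=(-17)-11=-28
after LDR r1, [r3]: r1=M[104]=15
after SUB r5, r5, r1: r5=(-28)-15=-43
after LDR r1, [r3]: r1=M[104]=15
after OR r5, r5, r1: r5=(-43)|15=-33
after ADD r3, r3, #4: r3=104+4=108
after ADD r4, r4, #1: r4=4+1=5
CMP r4, #6  (cmp 5,6)
BLT L2: taken
after SUB r5, r5, #11: r5=(-33)-11=-44
after LDR r1, [r3]: r1=M[108]=6
after SUB r5, r5, r1: r5=(-44)-6=-50
after LDR r1, [r3]: r1=M[108]=6
after OR r5, r5, r1: r5=(-50)|6=-50
after ADD r3, r3, #4: r3=108+4=112
after ADD r4, r4, #1: r4=5+1=6
CMP r4, #6  (cmp 6,6)
BLT L2: not taken
after MUL r1, r5, #6: r1=(-50)*6=-300
halt.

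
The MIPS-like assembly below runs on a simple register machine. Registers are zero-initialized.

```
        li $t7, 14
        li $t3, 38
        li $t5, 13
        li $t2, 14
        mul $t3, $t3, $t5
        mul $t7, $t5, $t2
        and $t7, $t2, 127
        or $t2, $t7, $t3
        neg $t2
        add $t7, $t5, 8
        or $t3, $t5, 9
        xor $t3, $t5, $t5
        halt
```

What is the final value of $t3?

0

li $t7, 14 → $t7=14
li $t3, 38 → $t3=38
li $t5, 13 → $t5=13
li $t2, 14 → $t2=14
mul $t3, $t3, $t5 → $t3=38*13=494
mul $t7, $t5, $t2 → $t7=13*14=182
and $t7, $t2, 127 → $t7=14&127=14
or $t2, $t7, $t3 → $t2=14|494=494
neg $t2 → $t2=-(494)=-494
add $t7, $t5, 8 → $t7=13+8=21
or $t3, $t5, 9 → $t3=13|9=13
xor $t3, $t5, $t5 → $t3=13^13=0
halt.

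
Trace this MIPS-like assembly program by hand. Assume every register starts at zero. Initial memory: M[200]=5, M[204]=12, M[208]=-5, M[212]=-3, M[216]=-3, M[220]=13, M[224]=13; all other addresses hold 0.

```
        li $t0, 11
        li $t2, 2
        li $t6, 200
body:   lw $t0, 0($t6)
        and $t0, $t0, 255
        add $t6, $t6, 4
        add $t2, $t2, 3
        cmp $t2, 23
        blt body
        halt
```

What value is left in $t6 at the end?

228

li $t0, 11 → $t0=11
li $t2, 2 → $t2=2
li $t6, 200 → $t6=200
lw $t0, 0($t6) → $t0=M[200]=5
and $t0, $t0, 255 → $t0=5&255=5
add $t6, $t6, 4 → $t6=200+4=204
add $t2, $t2, 3 → $t2=2+3=5
cmp $t2, 23  (cmp 5,23)
blt body: taken
lw $t0, 0($t6) → $t0=M[204]=12
and $t0, $t0, 255 → $t0=12&255=12
add $t6, $t6, 4 → $t6=204+4=208
add $t2, $t2, 3 → $t2=5+3=8
cmp $t2, 23  (cmp 8,23)
blt body: taken
lw $t0, 0($t6) → $t0=M[208]=-5
and $t0, $t0, 255 → $t0=(-5)&255=251
add $t6, $t6, 4 → $t6=208+4=212
add $t2, $t2, 3 → $t2=8+3=11
cmp $t2, 23  (cmp 11,23)
blt body: taken
lw $t0, 0($t6) → $t0=M[212]=-3
and $t0, $t0, 255 → $t0=(-3)&255=253
add $t6, $t6, 4 → $t6=212+4=216
add $t2, $t2, 3 → $t2=11+3=14
cmp $t2, 23  (cmp 14,23)
blt body: taken
lw $t0, 0($t6) → $t0=M[216]=-3
and $t0, $t0, 255 → $t0=(-3)&255=253
add $t6, $t6, 4 → $t6=216+4=220
add $t2, $t2, 3 → $t2=14+3=17
cmp $t2, 23  (cmp 17,23)
blt body: taken
lw $t0, 0($t6) → $t0=M[220]=13
and $t0, $t0, 255 → $t0=13&255=13
add $t6, $t6, 4 → $t6=220+4=224
add $t2, $t2, 3 → $t2=17+3=20
cmp $t2, 23  (cmp 20,23)
blt body: taken
lw $t0, 0($t6) → $t0=M[224]=13
and $t0, $t0, 255 → $t0=13&255=13
add $t6, $t6, 4 → $t6=224+4=228
add $t2, $t2, 3 → $t2=20+3=23
cmp $t2, 23  (cmp 23,23)
blt body: not taken
halt.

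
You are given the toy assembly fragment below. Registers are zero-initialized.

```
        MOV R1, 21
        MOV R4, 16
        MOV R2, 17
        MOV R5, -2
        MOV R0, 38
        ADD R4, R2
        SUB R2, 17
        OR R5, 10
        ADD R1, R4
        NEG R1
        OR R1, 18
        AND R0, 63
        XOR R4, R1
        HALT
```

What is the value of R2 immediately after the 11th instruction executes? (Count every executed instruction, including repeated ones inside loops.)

MOV R1, 21 → R1=21
MOV R4, 16 → R4=16
MOV R2, 17 → R2=17
MOV R5, -2 → R5=-2
MOV R0, 38 → R0=38
ADD R4, R2 → R4=16+17=33
SUB R2, 17 → R2=17-17=0
OR R5, 10 → R5=(-2)|10=-2
ADD R1, R4 → R1=21+33=54
NEG R1 → R1=-(54)=-54
OR R1, 18 → R1=(-54)|18=-38
After step 11: R2 = 0.

0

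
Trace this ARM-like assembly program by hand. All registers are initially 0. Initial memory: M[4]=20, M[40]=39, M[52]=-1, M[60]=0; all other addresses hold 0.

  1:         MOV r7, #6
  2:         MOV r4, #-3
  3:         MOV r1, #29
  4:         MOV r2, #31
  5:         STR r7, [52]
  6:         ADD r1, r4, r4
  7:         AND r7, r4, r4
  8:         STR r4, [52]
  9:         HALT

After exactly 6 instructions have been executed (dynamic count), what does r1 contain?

after MOV r7, #6: r7=6
after MOV r4, #-3: r4=-3
after MOV r1, #29: r1=29
after MOV r2, #31: r2=31
STR r7, [52] → M[52]=6
after ADD r1, r4, r4: r1=(-3)+(-3)=-6
After step 6: r1 = -6.

-6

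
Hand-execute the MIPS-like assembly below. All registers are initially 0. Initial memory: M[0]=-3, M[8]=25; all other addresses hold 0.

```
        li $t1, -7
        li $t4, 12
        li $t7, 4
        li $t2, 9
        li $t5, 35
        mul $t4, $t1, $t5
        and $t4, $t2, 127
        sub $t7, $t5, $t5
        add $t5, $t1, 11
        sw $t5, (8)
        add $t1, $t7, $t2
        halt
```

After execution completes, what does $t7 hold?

0

after li $t1, -7: $t1=-7
after li $t4, 12: $t4=12
after li $t7, 4: $t7=4
after li $t2, 9: $t2=9
after li $t5, 35: $t5=35
after mul $t4, $t1, $t5: $t4=(-7)*35=-245
after and $t4, $t2, 127: $t4=9&127=9
after sub $t7, $t5, $t5: $t7=35-35=0
after add $t5, $t1, 11: $t5=(-7)+11=4
sw $t5, (8) → M[8]=4
after add $t1, $t7, $t2: $t1=0+9=9
halt.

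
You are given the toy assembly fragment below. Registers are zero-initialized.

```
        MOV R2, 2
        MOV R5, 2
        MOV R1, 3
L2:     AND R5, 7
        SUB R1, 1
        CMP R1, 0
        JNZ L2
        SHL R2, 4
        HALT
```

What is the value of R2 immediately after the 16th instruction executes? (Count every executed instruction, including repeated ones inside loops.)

32

after MOV R2, 2: R2=2
after MOV R5, 2: R5=2
after MOV R1, 3: R1=3
after AND R5, 7: R5=2&7=2
after SUB R1, 1: R1=3-1=2
CMP R1, 0  (cmp 2,0)
JNZ L2: taken
after AND R5, 7: R5=2&7=2
after SUB R1, 1: R1=2-1=1
CMP R1, 0  (cmp 1,0)
JNZ L2: taken
after AND R5, 7: R5=2&7=2
after SUB R1, 1: R1=1-1=0
CMP R1, 0  (cmp 0,0)
JNZ L2: not taken
after SHL R2, 4: R2=2<<4=32
After step 16: R2 = 32.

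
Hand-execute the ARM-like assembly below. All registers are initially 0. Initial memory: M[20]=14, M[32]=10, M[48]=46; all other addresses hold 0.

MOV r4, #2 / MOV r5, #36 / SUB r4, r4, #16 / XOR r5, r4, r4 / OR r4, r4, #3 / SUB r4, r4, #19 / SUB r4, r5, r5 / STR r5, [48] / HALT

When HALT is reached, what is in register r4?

0

after MOV r4, #2: r4=2
after MOV r5, #36: r5=36
after SUB r4, r4, #16: r4=2-16=-14
after XOR r5, r4, r4: r5=(-14)^(-14)=0
after OR r4, r4, #3: r4=(-14)|3=-13
after SUB r4, r4, #19: r4=(-13)-19=-32
after SUB r4, r5, r5: r4=0-0=0
STR r5, [48] → M[48]=0
halt.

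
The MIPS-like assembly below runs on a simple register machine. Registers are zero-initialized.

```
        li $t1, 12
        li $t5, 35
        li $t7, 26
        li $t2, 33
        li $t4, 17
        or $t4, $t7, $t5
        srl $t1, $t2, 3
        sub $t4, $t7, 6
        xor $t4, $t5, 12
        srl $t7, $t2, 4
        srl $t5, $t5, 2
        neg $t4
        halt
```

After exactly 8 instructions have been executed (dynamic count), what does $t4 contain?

$t1=12
$t5=35
$t7=26
$t2=33
$t4=17
$t4=26|35=59
$t1=33>>3=4
$t4=26-6=20
After step 8: $t4 = 20.

20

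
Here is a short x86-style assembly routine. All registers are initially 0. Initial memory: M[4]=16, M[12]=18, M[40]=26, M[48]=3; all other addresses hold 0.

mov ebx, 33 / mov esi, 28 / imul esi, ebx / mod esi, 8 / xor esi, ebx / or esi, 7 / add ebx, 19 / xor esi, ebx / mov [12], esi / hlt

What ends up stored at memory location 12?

19

mov ebx, 33 → ebx=33
mov esi, 28 → esi=28
imul esi, ebx → esi=28*33=924
mod esi, 8 → esi=924%8=4
xor esi, ebx → esi=4^33=37
or esi, 7 → esi=37|7=39
add ebx, 19 → ebx=33+19=52
xor esi, ebx → esi=39^52=19
mov [12], esi → M[12]=19
halt.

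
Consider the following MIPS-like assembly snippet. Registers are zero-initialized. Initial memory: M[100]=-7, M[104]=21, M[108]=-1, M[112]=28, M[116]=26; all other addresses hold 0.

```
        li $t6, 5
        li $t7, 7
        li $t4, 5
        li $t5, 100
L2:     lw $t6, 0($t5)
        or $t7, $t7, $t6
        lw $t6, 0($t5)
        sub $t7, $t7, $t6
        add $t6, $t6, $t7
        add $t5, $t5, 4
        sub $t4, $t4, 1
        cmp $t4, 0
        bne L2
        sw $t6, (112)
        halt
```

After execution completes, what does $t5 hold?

after li $t6, 5: $t6=5
after li $t7, 7: $t7=7
after li $t4, 5: $t4=5
after li $t5, 100: $t5=100
after lw $t6, 0($t5): $t6=M[100]=-7
after or $t7, $t7, $t6: $t7=7|(-7)=-1
after lw $t6, 0($t5): $t6=M[100]=-7
after sub $t7, $t7, $t6: $t7=(-1)-(-7)=6
after add $t6, $t6, $t7: $t6=(-7)+6=-1
after add $t5, $t5, 4: $t5=100+4=104
after sub $t4, $t4, 1: $t4=5-1=4
cmp $t4, 0  (cmp 4,0)
bne L2: taken
after lw $t6, 0($t5): $t6=M[104]=21
after or $t7, $t7, $t6: $t7=6|21=23
after lw $t6, 0($t5): $t6=M[104]=21
after sub $t7, $t7, $t6: $t7=23-21=2
after add $t6, $t6, $t7: $t6=21+2=23
after add $t5, $t5, 4: $t5=104+4=108
after sub $t4, $t4, 1: $t4=4-1=3
cmp $t4, 0  (cmp 3,0)
bne L2: taken
after lw $t6, 0($t5): $t6=M[108]=-1
after or $t7, $t7, $t6: $t7=2|(-1)=-1
after lw $t6, 0($t5): $t6=M[108]=-1
after sub $t7, $t7, $t6: $t7=(-1)-(-1)=0
after add $t6, $t6, $t7: $t6=(-1)+0=-1
after add $t5, $t5, 4: $t5=108+4=112
after sub $t4, $t4, 1: $t4=3-1=2
cmp $t4, 0  (cmp 2,0)
bne L2: taken
after lw $t6, 0($t5): $t6=M[112]=28
after or $t7, $t7, $t6: $t7=0|28=28
after lw $t6, 0($t5): $t6=M[112]=28
after sub $t7, $t7, $t6: $t7=28-28=0
after add $t6, $t6, $t7: $t6=28+0=28
after add $t5, $t5, 4: $t5=112+4=116
after sub $t4, $t4, 1: $t4=2-1=1
cmp $t4, 0  (cmp 1,0)
bne L2: taken
after lw $t6, 0($t5): $t6=M[116]=26
after or $t7, $t7, $t6: $t7=0|26=26
after lw $t6, 0($t5): $t6=M[116]=26
after sub $t7, $t7, $t6: $t7=26-26=0
after add $t6, $t6, $t7: $t6=26+0=26
after add $t5, $t5, 4: $t5=116+4=120
after sub $t4, $t4, 1: $t4=1-1=0
cmp $t4, 0  (cmp 0,0)
bne L2: not taken
sw $t6, (112) → M[112]=26
halt.

120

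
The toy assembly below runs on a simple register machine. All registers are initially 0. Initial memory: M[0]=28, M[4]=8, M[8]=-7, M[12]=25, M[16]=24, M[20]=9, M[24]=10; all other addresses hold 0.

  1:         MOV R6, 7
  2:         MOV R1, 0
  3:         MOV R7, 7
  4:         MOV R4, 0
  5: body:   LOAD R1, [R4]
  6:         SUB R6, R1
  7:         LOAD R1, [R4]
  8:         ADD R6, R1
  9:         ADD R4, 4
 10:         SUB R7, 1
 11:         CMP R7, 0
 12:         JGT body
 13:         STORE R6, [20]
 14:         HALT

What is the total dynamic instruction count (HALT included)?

62

MOV R6, 7 → R6=7
MOV R1, 0 → R1=0
MOV R7, 7 → R7=7
MOV R4, 0 → R4=0
LOAD R1, [R4] → R1=M[0]=28
SUB R6, R1 → R6=7-28=-21
LOAD R1, [R4] → R1=M[0]=28
ADD R6, R1 → R6=(-21)+28=7
ADD R4, 4 → R4=0+4=4
SUB R7, 1 → R7=7-1=6
CMP R7, 0  (cmp 6,0)
JGT body: taken
LOAD R1, [R4] → R1=M[4]=8
SUB R6, R1 → R6=7-8=-1
LOAD R1, [R4] → R1=M[4]=8
ADD R6, R1 → R6=(-1)+8=7
ADD R4, 4 → R4=4+4=8
SUB R7, 1 → R7=6-1=5
CMP R7, 0  (cmp 5,0)
JGT body: taken
LOAD R1, [R4] → R1=M[8]=-7
SUB R6, R1 → R6=7-(-7)=14
LOAD R1, [R4] → R1=M[8]=-7
ADD R6, R1 → R6=14+(-7)=7
ADD R4, 4 → R4=8+4=12
SUB R7, 1 → R7=5-1=4
CMP R7, 0  (cmp 4,0)
JGT body: taken
LOAD R1, [R4] → R1=M[12]=25
SUB R6, R1 → R6=7-25=-18
LOAD R1, [R4] → R1=M[12]=25
ADD R6, R1 → R6=(-18)+25=7
ADD R4, 4 → R4=12+4=16
SUB R7, 1 → R7=4-1=3
CMP R7, 0  (cmp 3,0)
JGT body: taken
LOAD R1, [R4] → R1=M[16]=24
SUB R6, R1 → R6=7-24=-17
LOAD R1, [R4] → R1=M[16]=24
ADD R6, R1 → R6=(-17)+24=7
ADD R4, 4 → R4=16+4=20
SUB R7, 1 → R7=3-1=2
CMP R7, 0  (cmp 2,0)
JGT body: taken
LOAD R1, [R4] → R1=M[20]=9
SUB R6, R1 → R6=7-9=-2
LOAD R1, [R4] → R1=M[20]=9
ADD R6, R1 → R6=(-2)+9=7
ADD R4, 4 → R4=20+4=24
SUB R7, 1 → R7=2-1=1
CMP R7, 0  (cmp 1,0)
JGT body: taken
LOAD R1, [R4] → R1=M[24]=10
SUB R6, R1 → R6=7-10=-3
LOAD R1, [R4] → R1=M[24]=10
ADD R6, R1 → R6=(-3)+10=7
ADD R4, 4 → R4=24+4=28
SUB R7, 1 → R7=1-1=0
CMP R7, 0  (cmp 0,0)
JGT body: not taken
STORE R6, [20] → M[20]=7
halt.
Total executed instructions: 62.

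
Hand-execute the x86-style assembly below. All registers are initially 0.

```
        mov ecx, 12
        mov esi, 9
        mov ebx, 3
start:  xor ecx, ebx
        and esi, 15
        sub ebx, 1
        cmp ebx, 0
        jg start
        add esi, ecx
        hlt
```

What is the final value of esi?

21

ecx=12
esi=9
ebx=3
ecx=12^3=15
esi=9&15=9
ebx=3-1=2
cmp ebx, 0  (cmp 2,0)
jg start: taken
ecx=15^2=13
esi=9&15=9
ebx=2-1=1
cmp ebx, 0  (cmp 1,0)
jg start: taken
ecx=13^1=12
esi=9&15=9
ebx=1-1=0
cmp ebx, 0  (cmp 0,0)
jg start: not taken
esi=9+12=21
halt.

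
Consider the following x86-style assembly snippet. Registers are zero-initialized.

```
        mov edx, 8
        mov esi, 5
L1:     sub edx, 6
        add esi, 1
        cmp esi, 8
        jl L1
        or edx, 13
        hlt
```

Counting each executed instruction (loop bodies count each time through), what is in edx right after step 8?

-4

after mov edx, 8: edx=8
after mov esi, 5: esi=5
after sub edx, 6: edx=8-6=2
after add esi, 1: esi=5+1=6
cmp esi, 8  (cmp 6,8)
jl L1: taken
after sub edx, 6: edx=2-6=-4
after add esi, 1: esi=6+1=7
After step 8: edx = -4.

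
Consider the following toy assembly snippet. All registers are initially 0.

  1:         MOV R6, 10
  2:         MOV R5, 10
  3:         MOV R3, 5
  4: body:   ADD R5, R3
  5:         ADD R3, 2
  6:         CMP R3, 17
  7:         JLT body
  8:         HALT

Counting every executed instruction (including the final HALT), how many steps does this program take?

MOV R6, 10 → R6=10
MOV R5, 10 → R5=10
MOV R3, 5 → R3=5
ADD R5, R3 → R5=10+5=15
ADD R3, 2 → R3=5+2=7
CMP R3, 17  (cmp 7,17)
JLT body: taken
ADD R5, R3 → R5=15+7=22
ADD R3, 2 → R3=7+2=9
CMP R3, 17  (cmp 9,17)
JLT body: taken
ADD R5, R3 → R5=22+9=31
ADD R3, 2 → R3=9+2=11
CMP R3, 17  (cmp 11,17)
JLT body: taken
ADD R5, R3 → R5=31+11=42
ADD R3, 2 → R3=11+2=13
CMP R3, 17  (cmp 13,17)
JLT body: taken
ADD R5, R3 → R5=42+13=55
ADD R3, 2 → R3=13+2=15
CMP R3, 17  (cmp 15,17)
JLT body: taken
ADD R5, R3 → R5=55+15=70
ADD R3, 2 → R3=15+2=17
CMP R3, 17  (cmp 17,17)
JLT body: not taken
halt.
Total executed instructions: 28.

28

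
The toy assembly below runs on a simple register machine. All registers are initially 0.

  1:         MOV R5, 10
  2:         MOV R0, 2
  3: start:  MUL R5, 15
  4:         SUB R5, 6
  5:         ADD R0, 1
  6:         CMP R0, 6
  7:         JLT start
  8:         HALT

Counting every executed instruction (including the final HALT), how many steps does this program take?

23

MOV R5, 10 → R5=10
MOV R0, 2 → R0=2
MUL R5, 15 → R5=10*15=150
SUB R5, 6 → R5=150-6=144
ADD R0, 1 → R0=2+1=3
CMP R0, 6  (cmp 3,6)
JLT start: taken
MUL R5, 15 → R5=144*15=2160
SUB R5, 6 → R5=2160-6=2154
ADD R0, 1 → R0=3+1=4
CMP R0, 6  (cmp 4,6)
JLT start: taken
MUL R5, 15 → R5=2154*15=32310
SUB R5, 6 → R5=32310-6=32304
ADD R0, 1 → R0=4+1=5
CMP R0, 6  (cmp 5,6)
JLT start: taken
MUL R5, 15 → R5=32304*15=484560
SUB R5, 6 → R5=484560-6=484554
ADD R0, 1 → R0=5+1=6
CMP R0, 6  (cmp 6,6)
JLT start: not taken
halt.
Total executed instructions: 23.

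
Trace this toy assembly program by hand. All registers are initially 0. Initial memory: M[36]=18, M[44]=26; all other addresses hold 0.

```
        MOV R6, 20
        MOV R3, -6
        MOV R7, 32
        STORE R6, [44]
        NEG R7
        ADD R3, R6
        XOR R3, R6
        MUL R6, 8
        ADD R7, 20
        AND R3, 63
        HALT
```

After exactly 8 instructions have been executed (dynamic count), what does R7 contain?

R6=20
R3=-6
R7=32
STORE R6, [44] → M[44]=20
R7=-(32)=-32
R3=(-6)+20=14
R3=14^20=26
R6=20*8=160
After step 8: R7 = -32.

-32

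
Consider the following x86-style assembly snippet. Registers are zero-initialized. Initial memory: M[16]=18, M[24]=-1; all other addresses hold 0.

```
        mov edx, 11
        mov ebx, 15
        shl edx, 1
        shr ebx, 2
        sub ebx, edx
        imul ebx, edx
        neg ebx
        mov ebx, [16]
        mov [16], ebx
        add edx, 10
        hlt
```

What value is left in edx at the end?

32

after mov edx, 11: edx=11
after mov ebx, 15: ebx=15
after shl edx, 1: edx=11<<1=22
after shr ebx, 2: ebx=15>>2=3
after sub ebx, edx: ebx=3-22=-19
after imul ebx, edx: ebx=(-19)*22=-418
after neg ebx: ebx=-(-418)=418
after mov ebx, [16]: ebx=M[16]=18
mov [16], ebx → M[16]=18
after add edx, 10: edx=22+10=32
halt.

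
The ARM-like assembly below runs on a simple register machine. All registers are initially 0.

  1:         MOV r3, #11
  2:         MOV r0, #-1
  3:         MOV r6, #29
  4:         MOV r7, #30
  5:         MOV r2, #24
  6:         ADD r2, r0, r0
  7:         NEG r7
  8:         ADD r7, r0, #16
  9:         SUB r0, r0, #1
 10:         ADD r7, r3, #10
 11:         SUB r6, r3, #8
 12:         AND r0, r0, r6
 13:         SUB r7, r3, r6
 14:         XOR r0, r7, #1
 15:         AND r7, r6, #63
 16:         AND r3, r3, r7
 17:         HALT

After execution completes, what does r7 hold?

MOV r3, #11 → r3=11
MOV r0, #-1 → r0=-1
MOV r6, #29 → r6=29
MOV r7, #30 → r7=30
MOV r2, #24 → r2=24
ADD r2, r0, r0 → r2=(-1)+(-1)=-2
NEG r7 → r7=-(30)=-30
ADD r7, r0, #16 → r7=(-1)+16=15
SUB r0, r0, #1 → r0=(-1)-1=-2
ADD r7, r3, #10 → r7=11+10=21
SUB r6, r3, #8 → r6=11-8=3
AND r0, r0, r6 → r0=(-2)&3=2
SUB r7, r3, r6 → r7=11-3=8
XOR r0, r7, #1 → r0=8^1=9
AND r7, r6, #63 → r7=3&63=3
AND r3, r3, r7 → r3=11&3=3
halt.

3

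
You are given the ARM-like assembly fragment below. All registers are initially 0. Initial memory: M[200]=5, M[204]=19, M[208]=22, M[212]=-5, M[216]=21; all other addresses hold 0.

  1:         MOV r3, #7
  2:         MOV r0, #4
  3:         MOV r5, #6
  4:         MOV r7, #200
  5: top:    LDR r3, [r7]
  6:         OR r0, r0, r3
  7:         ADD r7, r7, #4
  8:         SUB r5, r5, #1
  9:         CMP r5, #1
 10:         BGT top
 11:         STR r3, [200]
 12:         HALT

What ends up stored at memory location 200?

21

r3=7
r0=4
r5=6
r7=200
r3=M[200]=5
r0=4|5=5
r7=200+4=204
r5=6-1=5
CMP r5, #1  (cmp 5,1)
BGT top: taken
r3=M[204]=19
r0=5|19=23
r7=204+4=208
r5=5-1=4
CMP r5, #1  (cmp 4,1)
BGT top: taken
r3=M[208]=22
r0=23|22=23
r7=208+4=212
r5=4-1=3
CMP r5, #1  (cmp 3,1)
BGT top: taken
r3=M[212]=-5
r0=23|(-5)=-1
r7=212+4=216
r5=3-1=2
CMP r5, #1  (cmp 2,1)
BGT top: taken
r3=M[216]=21
r0=(-1)|21=-1
r7=216+4=220
r5=2-1=1
CMP r5, #1  (cmp 1,1)
BGT top: not taken
STR r3, [200] → M[200]=21
halt.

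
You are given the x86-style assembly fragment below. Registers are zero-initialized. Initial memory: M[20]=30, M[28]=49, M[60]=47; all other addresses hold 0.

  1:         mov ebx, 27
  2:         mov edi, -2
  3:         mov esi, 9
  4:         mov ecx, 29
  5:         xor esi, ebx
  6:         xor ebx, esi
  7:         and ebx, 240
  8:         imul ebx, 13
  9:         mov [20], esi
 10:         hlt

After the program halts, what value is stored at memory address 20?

18

mov ebx, 27 → ebx=27
mov edi, -2 → edi=-2
mov esi, 9 → esi=9
mov ecx, 29 → ecx=29
xor esi, ebx → esi=9^27=18
xor ebx, esi → ebx=27^18=9
and ebx, 240 → ebx=9&240=0
imul ebx, 13 → ebx=0*13=0
mov [20], esi → M[20]=18
halt.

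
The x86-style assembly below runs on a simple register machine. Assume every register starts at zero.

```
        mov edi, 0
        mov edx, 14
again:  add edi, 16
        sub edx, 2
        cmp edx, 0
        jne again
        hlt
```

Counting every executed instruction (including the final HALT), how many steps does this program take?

edi=0
edx=14
edi=0+16=16
edx=14-2=12
cmp edx, 0  (cmp 12,0)
jne again: taken
edi=16+16=32
edx=12-2=10
cmp edx, 0  (cmp 10,0)
jne again: taken
edi=32+16=48
edx=10-2=8
cmp edx, 0  (cmp 8,0)
jne again: taken
edi=48+16=64
edx=8-2=6
cmp edx, 0  (cmp 6,0)
jne again: taken
edi=64+16=80
edx=6-2=4
cmp edx, 0  (cmp 4,0)
jne again: taken
edi=80+16=96
edx=4-2=2
cmp edx, 0  (cmp 2,0)
jne again: taken
edi=96+16=112
edx=2-2=0
cmp edx, 0  (cmp 0,0)
jne again: not taken
halt.
Total executed instructions: 31.

31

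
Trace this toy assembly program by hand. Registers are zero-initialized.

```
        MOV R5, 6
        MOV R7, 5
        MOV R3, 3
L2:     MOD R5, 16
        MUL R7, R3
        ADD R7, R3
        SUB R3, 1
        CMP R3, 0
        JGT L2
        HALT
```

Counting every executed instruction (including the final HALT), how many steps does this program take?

R5=6
R7=5
R3=3
R5=6%16=6
R7=5*3=15
R7=15+3=18
R3=3-1=2
CMP R3, 0  (cmp 2,0)
JGT L2: taken
R5=6%16=6
R7=18*2=36
R7=36+2=38
R3=2-1=1
CMP R3, 0  (cmp 1,0)
JGT L2: taken
R5=6%16=6
R7=38*1=38
R7=38+1=39
R3=1-1=0
CMP R3, 0  (cmp 0,0)
JGT L2: not taken
halt.
Total executed instructions: 22.

22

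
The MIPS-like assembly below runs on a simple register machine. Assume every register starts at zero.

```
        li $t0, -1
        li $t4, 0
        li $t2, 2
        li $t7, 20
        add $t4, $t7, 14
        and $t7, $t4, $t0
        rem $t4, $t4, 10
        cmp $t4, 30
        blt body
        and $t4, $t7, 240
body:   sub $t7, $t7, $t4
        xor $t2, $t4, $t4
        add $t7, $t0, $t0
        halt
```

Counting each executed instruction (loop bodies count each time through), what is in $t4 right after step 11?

$t0=-1
$t4=0
$t2=2
$t7=20
$t4=20+14=34
$t7=34&(-1)=34
$t4=34%10=4
cmp $t4, 30  (cmp 4,30)
blt body: taken
$t7=34-4=30
$t2=4^4=0
After step 11: $t4 = 4.

4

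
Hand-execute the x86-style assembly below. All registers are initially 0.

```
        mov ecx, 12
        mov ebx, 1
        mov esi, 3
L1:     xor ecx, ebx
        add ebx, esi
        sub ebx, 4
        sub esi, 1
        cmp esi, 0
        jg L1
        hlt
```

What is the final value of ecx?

mov ecx, 12 → ecx=12
mov ebx, 1 → ebx=1
mov esi, 3 → esi=3
xor ecx, ebx → ecx=12^1=13
add ebx, esi → ebx=1+3=4
sub ebx, 4 → ebx=4-4=0
sub esi, 1 → esi=3-1=2
cmp esi, 0  (cmp 2,0)
jg L1: taken
xor ecx, ebx → ecx=13^0=13
add ebx, esi → ebx=0+2=2
sub ebx, 4 → ebx=2-4=-2
sub esi, 1 → esi=2-1=1
cmp esi, 0  (cmp 1,0)
jg L1: taken
xor ecx, ebx → ecx=13^(-2)=-13
add ebx, esi → ebx=(-2)+1=-1
sub ebx, 4 → ebx=(-1)-4=-5
sub esi, 1 → esi=1-1=0
cmp esi, 0  (cmp 0,0)
jg L1: not taken
halt.

-13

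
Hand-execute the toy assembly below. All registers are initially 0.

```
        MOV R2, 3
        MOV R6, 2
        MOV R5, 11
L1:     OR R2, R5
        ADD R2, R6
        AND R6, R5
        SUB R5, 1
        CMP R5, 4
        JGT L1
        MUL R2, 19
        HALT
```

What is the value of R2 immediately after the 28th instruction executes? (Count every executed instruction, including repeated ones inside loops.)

31

R2=3
R6=2
R5=11
R2=3|11=11
R2=11+2=13
R6=2&11=2
R5=11-1=10
CMP R5, 4  (cmp 10,4)
JGT L1: taken
R2=13|10=15
R2=15+2=17
R6=2&10=2
R5=10-1=9
CMP R5, 4  (cmp 9,4)
JGT L1: taken
R2=17|9=25
R2=25+2=27
R6=2&9=0
R5=9-1=8
CMP R5, 4  (cmp 8,4)
JGT L1: taken
R2=27|8=27
R2=27+0=27
R6=0&8=0
R5=8-1=7
CMP R5, 4  (cmp 7,4)
JGT L1: taken
R2=27|7=31
After step 28: R2 = 31.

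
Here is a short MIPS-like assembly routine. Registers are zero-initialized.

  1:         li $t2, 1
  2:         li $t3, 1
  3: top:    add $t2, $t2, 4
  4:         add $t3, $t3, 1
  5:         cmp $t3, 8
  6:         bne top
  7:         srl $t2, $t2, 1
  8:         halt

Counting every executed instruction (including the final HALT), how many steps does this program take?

$t2=1
$t3=1
$t2=1+4=5
$t3=1+1=2
cmp $t3, 8  (cmp 2,8)
bne top: taken
$t2=5+4=9
$t3=2+1=3
cmp $t3, 8  (cmp 3,8)
bne top: taken
$t2=9+4=13
$t3=3+1=4
cmp $t3, 8  (cmp 4,8)
bne top: taken
$t2=13+4=17
$t3=4+1=5
cmp $t3, 8  (cmp 5,8)
bne top: taken
$t2=17+4=21
$t3=5+1=6
cmp $t3, 8  (cmp 6,8)
bne top: taken
$t2=21+4=25
$t3=6+1=7
cmp $t3, 8  (cmp 7,8)
bne top: taken
$t2=25+4=29
$t3=7+1=8
cmp $t3, 8  (cmp 8,8)
bne top: not taken
$t2=29>>1=14
halt.
Total executed instructions: 32.

32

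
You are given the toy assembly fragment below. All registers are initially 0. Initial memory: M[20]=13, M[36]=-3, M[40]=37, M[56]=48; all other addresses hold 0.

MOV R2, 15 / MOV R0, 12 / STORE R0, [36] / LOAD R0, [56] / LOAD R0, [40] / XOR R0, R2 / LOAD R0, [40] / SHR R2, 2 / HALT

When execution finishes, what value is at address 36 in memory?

R2=15
R0=12
STORE R0, [36] → M[36]=12
R0=M[56]=48
R0=M[40]=37
R0=37^15=42
R0=M[40]=37
R2=15>>2=3
halt.

12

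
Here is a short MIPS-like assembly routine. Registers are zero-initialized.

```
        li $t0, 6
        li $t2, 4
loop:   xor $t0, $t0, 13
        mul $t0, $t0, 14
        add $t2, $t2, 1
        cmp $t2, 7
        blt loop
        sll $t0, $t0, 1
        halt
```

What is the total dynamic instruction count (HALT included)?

$t0=6
$t2=4
$t0=6^13=11
$t0=11*14=154
$t2=4+1=5
cmp $t2, 7  (cmp 5,7)
blt loop: taken
$t0=154^13=151
$t0=151*14=2114
$t2=5+1=6
cmp $t2, 7  (cmp 6,7)
blt loop: taken
$t0=2114^13=2127
$t0=2127*14=29778
$t2=6+1=7
cmp $t2, 7  (cmp 7,7)
blt loop: not taken
$t0=29778<<1=59556
halt.
Total executed instructions: 19.

19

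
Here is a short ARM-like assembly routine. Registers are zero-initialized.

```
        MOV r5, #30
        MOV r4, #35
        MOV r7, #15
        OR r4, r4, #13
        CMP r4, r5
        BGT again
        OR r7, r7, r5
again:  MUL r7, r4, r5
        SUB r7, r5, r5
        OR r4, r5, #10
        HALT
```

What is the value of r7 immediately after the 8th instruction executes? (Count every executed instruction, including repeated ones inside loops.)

MOV r5, #30 → r5=30
MOV r4, #35 → r4=35
MOV r7, #15 → r7=15
OR r4, r4, #13 → r4=35|13=47
CMP r4, r5  (cmp 47,30)
BGT again: taken
MUL r7, r4, r5 → r7=47*30=1410
SUB r7, r5, r5 → r7=30-30=0
After step 8: r7 = 0.

0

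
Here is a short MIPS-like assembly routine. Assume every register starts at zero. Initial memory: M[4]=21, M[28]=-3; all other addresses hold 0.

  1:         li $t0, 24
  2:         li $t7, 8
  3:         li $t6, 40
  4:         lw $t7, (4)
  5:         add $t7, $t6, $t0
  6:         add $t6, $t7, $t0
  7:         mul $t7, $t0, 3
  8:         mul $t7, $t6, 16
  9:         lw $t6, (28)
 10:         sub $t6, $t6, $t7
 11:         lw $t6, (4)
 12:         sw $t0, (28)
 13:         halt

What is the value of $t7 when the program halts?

after li $t0, 24: $t0=24
after li $t7, 8: $t7=8
after li $t6, 40: $t6=40
after lw $t7, (4): $t7=M[4]=21
after add $t7, $t6, $t0: $t7=40+24=64
after add $t6, $t7, $t0: $t6=64+24=88
after mul $t7, $t0, 3: $t7=24*3=72
after mul $t7, $t6, 16: $t7=88*16=1408
after lw $t6, (28): $t6=M[28]=-3
after sub $t6, $t6, $t7: $t6=(-3)-1408=-1411
after lw $t6, (4): $t6=M[4]=21
sw $t0, (28) → M[28]=24
halt.

1408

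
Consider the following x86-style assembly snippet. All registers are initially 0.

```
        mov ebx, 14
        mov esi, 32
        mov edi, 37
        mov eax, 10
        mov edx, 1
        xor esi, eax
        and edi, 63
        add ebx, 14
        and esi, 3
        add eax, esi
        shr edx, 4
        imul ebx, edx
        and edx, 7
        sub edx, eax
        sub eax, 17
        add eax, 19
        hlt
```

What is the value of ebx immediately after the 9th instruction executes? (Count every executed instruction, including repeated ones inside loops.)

mov ebx, 14 → ebx=14
mov esi, 32 → esi=32
mov edi, 37 → edi=37
mov eax, 10 → eax=10
mov edx, 1 → edx=1
xor esi, eax → esi=32^10=42
and edi, 63 → edi=37&63=37
add ebx, 14 → ebx=14+14=28
and esi, 3 → esi=42&3=2
After step 9: ebx = 28.

28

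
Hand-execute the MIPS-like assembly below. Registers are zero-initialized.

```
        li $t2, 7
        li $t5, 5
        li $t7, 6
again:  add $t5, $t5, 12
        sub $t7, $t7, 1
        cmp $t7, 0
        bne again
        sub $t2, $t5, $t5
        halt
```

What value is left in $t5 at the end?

$t2=7
$t5=5
$t7=6
$t5=5+12=17
$t7=6-1=5
cmp $t7, 0  (cmp 5,0)
bne again: taken
$t5=17+12=29
$t7=5-1=4
cmp $t7, 0  (cmp 4,0)
bne again: taken
$t5=29+12=41
$t7=4-1=3
cmp $t7, 0  (cmp 3,0)
bne again: taken
$t5=41+12=53
$t7=3-1=2
cmp $t7, 0  (cmp 2,0)
bne again: taken
$t5=53+12=65
$t7=2-1=1
cmp $t7, 0  (cmp 1,0)
bne again: taken
$t5=65+12=77
$t7=1-1=0
cmp $t7, 0  (cmp 0,0)
bne again: not taken
$t2=77-77=0
halt.

77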